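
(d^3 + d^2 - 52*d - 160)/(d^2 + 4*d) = d - 3 - 40/d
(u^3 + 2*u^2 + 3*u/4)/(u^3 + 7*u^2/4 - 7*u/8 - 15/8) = 2*u*(2*u + 1)/(4*u^2 + u - 5)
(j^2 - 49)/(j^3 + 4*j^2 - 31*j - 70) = (j - 7)/(j^2 - 3*j - 10)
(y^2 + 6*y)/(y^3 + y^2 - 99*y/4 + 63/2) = 4*y/(4*y^2 - 20*y + 21)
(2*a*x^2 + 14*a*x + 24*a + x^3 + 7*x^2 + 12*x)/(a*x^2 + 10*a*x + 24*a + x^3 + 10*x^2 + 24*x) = (2*a*x + 6*a + x^2 + 3*x)/(a*x + 6*a + x^2 + 6*x)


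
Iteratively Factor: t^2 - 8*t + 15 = (t - 3)*(t - 5)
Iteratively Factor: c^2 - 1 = (c + 1)*(c - 1)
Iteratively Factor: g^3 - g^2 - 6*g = (g)*(g^2 - g - 6) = g*(g - 3)*(g + 2)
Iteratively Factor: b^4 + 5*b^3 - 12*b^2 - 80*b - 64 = (b + 4)*(b^3 + b^2 - 16*b - 16) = (b + 1)*(b + 4)*(b^2 - 16) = (b - 4)*(b + 1)*(b + 4)*(b + 4)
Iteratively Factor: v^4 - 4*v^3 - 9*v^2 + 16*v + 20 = (v + 1)*(v^3 - 5*v^2 - 4*v + 20) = (v - 2)*(v + 1)*(v^2 - 3*v - 10) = (v - 2)*(v + 1)*(v + 2)*(v - 5)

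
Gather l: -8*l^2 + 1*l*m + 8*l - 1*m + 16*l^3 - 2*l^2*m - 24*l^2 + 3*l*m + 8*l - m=16*l^3 + l^2*(-2*m - 32) + l*(4*m + 16) - 2*m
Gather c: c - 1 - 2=c - 3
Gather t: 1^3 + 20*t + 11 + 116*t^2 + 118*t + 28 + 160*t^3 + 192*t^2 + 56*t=160*t^3 + 308*t^2 + 194*t + 40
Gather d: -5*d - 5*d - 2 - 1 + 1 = -10*d - 2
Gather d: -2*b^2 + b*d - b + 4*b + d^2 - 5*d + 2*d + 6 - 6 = -2*b^2 + 3*b + d^2 + d*(b - 3)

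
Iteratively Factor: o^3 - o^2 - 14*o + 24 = (o + 4)*(o^2 - 5*o + 6) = (o - 2)*(o + 4)*(o - 3)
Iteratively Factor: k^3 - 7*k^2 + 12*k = (k - 3)*(k^2 - 4*k) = (k - 4)*(k - 3)*(k)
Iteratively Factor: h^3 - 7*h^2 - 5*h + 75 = (h + 3)*(h^2 - 10*h + 25) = (h - 5)*(h + 3)*(h - 5)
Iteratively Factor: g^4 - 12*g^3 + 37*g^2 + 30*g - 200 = (g + 2)*(g^3 - 14*g^2 + 65*g - 100) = (g - 4)*(g + 2)*(g^2 - 10*g + 25) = (g - 5)*(g - 4)*(g + 2)*(g - 5)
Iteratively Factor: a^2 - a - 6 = (a + 2)*(a - 3)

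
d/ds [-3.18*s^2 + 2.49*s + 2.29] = 2.49 - 6.36*s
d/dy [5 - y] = -1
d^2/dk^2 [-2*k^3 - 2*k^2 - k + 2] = -12*k - 4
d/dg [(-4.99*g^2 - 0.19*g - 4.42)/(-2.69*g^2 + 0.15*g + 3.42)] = (-1.2596*g^2 - 57.9112*g + 0.0131999999999999)/(7.2361*g^4 - 0.807*g^3 - 18.3771*g^2 + 1.026*g + 11.6964)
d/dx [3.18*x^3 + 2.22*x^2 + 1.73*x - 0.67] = 9.54*x^2 + 4.44*x + 1.73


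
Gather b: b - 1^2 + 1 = b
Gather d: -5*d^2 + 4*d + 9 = -5*d^2 + 4*d + 9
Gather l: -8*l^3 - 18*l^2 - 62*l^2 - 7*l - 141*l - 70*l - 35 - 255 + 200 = -8*l^3 - 80*l^2 - 218*l - 90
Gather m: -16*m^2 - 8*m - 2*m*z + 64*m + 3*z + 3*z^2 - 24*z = -16*m^2 + m*(56 - 2*z) + 3*z^2 - 21*z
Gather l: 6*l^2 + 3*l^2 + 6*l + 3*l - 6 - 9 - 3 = 9*l^2 + 9*l - 18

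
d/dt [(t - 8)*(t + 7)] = 2*t - 1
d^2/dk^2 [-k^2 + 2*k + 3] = -2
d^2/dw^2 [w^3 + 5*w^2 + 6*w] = 6*w + 10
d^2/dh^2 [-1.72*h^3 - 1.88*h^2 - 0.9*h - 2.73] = -10.32*h - 3.76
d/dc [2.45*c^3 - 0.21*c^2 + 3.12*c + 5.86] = 7.35*c^2 - 0.42*c + 3.12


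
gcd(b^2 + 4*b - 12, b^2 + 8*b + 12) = b + 6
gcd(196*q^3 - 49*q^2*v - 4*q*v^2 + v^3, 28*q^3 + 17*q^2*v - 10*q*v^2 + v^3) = 28*q^2 - 11*q*v + v^2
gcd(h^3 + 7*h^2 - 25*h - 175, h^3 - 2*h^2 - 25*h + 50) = h^2 - 25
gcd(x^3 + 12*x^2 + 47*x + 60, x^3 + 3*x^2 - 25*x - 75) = x^2 + 8*x + 15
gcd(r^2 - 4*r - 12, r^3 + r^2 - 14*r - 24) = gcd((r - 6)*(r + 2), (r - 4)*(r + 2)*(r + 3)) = r + 2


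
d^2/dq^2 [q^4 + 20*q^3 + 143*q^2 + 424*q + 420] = 12*q^2 + 120*q + 286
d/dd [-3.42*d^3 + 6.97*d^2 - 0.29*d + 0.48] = -10.26*d^2 + 13.94*d - 0.29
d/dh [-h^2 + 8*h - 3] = 8 - 2*h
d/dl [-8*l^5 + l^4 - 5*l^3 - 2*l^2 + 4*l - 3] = -40*l^4 + 4*l^3 - 15*l^2 - 4*l + 4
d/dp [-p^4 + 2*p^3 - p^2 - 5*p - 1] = -4*p^3 + 6*p^2 - 2*p - 5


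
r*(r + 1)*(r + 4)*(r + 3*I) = r^4 + 5*r^3 + 3*I*r^3 + 4*r^2 + 15*I*r^2 + 12*I*r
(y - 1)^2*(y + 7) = y^3 + 5*y^2 - 13*y + 7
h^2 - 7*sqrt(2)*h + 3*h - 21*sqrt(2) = (h + 3)*(h - 7*sqrt(2))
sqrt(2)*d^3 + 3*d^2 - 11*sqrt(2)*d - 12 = (d - 2*sqrt(2))*(d + 3*sqrt(2))*(sqrt(2)*d + 1)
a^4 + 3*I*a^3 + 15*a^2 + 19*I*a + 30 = (a - 3*I)*(a - I)*(a + 2*I)*(a + 5*I)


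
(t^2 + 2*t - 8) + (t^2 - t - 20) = 2*t^2 + t - 28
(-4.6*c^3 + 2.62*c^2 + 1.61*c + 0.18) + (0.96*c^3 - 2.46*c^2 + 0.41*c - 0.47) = -3.64*c^3 + 0.16*c^2 + 2.02*c - 0.29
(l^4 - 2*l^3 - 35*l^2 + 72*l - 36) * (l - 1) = l^5 - 3*l^4 - 33*l^3 + 107*l^2 - 108*l + 36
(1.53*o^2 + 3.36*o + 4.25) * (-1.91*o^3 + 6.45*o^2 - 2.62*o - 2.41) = -2.9223*o^5 + 3.4509*o^4 + 9.5459*o^3 + 14.922*o^2 - 19.2326*o - 10.2425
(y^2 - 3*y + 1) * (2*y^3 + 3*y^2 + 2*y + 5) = 2*y^5 - 3*y^4 - 5*y^3 + 2*y^2 - 13*y + 5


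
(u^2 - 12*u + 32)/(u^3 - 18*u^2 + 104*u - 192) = 1/(u - 6)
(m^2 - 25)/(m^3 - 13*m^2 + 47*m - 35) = (m + 5)/(m^2 - 8*m + 7)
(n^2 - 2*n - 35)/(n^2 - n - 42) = (n + 5)/(n + 6)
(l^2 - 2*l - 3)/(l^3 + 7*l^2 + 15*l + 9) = (l - 3)/(l^2 + 6*l + 9)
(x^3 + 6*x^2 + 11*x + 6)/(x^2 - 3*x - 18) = (x^2 + 3*x + 2)/(x - 6)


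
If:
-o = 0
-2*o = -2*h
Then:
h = 0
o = 0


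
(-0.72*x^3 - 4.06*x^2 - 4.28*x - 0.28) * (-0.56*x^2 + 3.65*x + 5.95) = 0.4032*x^5 - 0.3544*x^4 - 16.7062*x^3 - 39.6222*x^2 - 26.488*x - 1.666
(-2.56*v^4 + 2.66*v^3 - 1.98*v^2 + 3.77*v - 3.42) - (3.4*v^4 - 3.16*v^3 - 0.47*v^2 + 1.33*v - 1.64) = -5.96*v^4 + 5.82*v^3 - 1.51*v^2 + 2.44*v - 1.78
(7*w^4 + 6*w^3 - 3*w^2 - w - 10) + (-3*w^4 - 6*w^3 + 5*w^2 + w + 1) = 4*w^4 + 2*w^2 - 9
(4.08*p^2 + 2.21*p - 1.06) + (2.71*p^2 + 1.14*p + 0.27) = 6.79*p^2 + 3.35*p - 0.79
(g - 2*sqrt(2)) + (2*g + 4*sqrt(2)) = 3*g + 2*sqrt(2)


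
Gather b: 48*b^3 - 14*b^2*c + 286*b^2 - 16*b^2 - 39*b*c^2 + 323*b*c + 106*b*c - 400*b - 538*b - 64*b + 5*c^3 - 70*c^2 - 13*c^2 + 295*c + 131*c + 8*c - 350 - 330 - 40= 48*b^3 + b^2*(270 - 14*c) + b*(-39*c^2 + 429*c - 1002) + 5*c^3 - 83*c^2 + 434*c - 720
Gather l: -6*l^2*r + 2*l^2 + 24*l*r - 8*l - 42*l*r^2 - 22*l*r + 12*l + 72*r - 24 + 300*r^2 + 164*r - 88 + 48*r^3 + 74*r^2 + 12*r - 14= l^2*(2 - 6*r) + l*(-42*r^2 + 2*r + 4) + 48*r^3 + 374*r^2 + 248*r - 126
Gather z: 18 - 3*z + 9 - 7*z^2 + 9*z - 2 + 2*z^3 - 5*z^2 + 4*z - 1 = 2*z^3 - 12*z^2 + 10*z + 24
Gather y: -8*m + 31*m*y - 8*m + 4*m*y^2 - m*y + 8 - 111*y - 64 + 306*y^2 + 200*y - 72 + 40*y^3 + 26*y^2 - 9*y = -16*m + 40*y^3 + y^2*(4*m + 332) + y*(30*m + 80) - 128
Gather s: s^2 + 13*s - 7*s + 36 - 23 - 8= s^2 + 6*s + 5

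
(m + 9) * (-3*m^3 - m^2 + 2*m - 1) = -3*m^4 - 28*m^3 - 7*m^2 + 17*m - 9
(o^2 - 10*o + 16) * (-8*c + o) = -8*c*o^2 + 80*c*o - 128*c + o^3 - 10*o^2 + 16*o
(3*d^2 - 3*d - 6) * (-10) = -30*d^2 + 30*d + 60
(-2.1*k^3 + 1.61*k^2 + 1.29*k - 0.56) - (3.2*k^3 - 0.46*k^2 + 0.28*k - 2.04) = -5.3*k^3 + 2.07*k^2 + 1.01*k + 1.48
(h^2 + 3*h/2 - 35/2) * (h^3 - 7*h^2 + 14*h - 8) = h^5 - 11*h^4/2 - 14*h^3 + 271*h^2/2 - 257*h + 140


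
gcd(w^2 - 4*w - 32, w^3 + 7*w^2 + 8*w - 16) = w + 4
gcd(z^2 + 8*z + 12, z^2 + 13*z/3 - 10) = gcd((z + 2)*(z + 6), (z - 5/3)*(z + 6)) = z + 6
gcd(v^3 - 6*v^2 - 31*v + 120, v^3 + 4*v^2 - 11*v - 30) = v^2 + 2*v - 15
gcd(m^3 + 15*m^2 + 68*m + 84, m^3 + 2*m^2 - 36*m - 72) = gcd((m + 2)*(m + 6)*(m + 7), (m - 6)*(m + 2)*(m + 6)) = m^2 + 8*m + 12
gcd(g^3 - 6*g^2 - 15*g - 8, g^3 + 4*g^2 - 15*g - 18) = g + 1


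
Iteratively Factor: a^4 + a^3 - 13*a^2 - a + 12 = (a + 4)*(a^3 - 3*a^2 - a + 3) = (a + 1)*(a + 4)*(a^2 - 4*a + 3) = (a - 3)*(a + 1)*(a + 4)*(a - 1)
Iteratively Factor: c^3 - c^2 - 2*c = (c - 2)*(c^2 + c) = (c - 2)*(c + 1)*(c)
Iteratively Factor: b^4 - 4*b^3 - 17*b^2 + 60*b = (b - 5)*(b^3 + b^2 - 12*b) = (b - 5)*(b + 4)*(b^2 - 3*b) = b*(b - 5)*(b + 4)*(b - 3)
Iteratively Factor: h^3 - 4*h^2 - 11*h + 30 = (h + 3)*(h^2 - 7*h + 10) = (h - 5)*(h + 3)*(h - 2)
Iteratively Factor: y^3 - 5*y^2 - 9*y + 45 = (y - 3)*(y^2 - 2*y - 15) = (y - 5)*(y - 3)*(y + 3)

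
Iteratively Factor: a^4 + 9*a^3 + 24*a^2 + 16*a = (a + 4)*(a^3 + 5*a^2 + 4*a) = (a + 1)*(a + 4)*(a^2 + 4*a) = (a + 1)*(a + 4)^2*(a)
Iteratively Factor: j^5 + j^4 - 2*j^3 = (j)*(j^4 + j^3 - 2*j^2) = j^2*(j^3 + j^2 - 2*j) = j^3*(j^2 + j - 2) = j^3*(j + 2)*(j - 1)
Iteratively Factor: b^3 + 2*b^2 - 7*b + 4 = (b - 1)*(b^2 + 3*b - 4) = (b - 1)*(b + 4)*(b - 1)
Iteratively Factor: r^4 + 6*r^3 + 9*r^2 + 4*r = (r + 1)*(r^3 + 5*r^2 + 4*r) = (r + 1)^2*(r^2 + 4*r) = (r + 1)^2*(r + 4)*(r)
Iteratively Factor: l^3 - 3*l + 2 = (l - 1)*(l^2 + l - 2) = (l - 1)*(l + 2)*(l - 1)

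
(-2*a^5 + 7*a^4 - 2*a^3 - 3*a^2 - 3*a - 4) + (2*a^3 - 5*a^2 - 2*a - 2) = -2*a^5 + 7*a^4 - 8*a^2 - 5*a - 6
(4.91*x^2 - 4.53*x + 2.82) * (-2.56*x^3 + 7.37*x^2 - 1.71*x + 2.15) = -12.5696*x^5 + 47.7835*x^4 - 49.0014*x^3 + 39.0862*x^2 - 14.5617*x + 6.063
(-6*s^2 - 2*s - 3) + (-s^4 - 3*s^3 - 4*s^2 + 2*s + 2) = -s^4 - 3*s^3 - 10*s^2 - 1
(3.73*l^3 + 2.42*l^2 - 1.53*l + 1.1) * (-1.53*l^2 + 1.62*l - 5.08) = -5.7069*l^5 + 2.34*l^4 - 12.6871*l^3 - 16.4552*l^2 + 9.5544*l - 5.588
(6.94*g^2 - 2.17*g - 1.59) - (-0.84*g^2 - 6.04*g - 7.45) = 7.78*g^2 + 3.87*g + 5.86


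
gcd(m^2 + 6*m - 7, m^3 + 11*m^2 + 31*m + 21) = m + 7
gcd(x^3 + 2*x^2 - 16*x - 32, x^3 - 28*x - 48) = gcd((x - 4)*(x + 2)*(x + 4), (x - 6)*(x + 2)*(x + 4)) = x^2 + 6*x + 8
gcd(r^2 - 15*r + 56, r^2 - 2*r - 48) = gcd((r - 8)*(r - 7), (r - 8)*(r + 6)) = r - 8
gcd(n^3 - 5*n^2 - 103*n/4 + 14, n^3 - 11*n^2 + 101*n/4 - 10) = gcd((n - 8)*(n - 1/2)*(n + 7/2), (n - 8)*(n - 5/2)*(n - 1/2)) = n^2 - 17*n/2 + 4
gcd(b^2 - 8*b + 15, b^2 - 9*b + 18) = b - 3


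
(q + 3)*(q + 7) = q^2 + 10*q + 21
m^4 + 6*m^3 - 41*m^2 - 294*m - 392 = (m - 7)*(m + 2)*(m + 4)*(m + 7)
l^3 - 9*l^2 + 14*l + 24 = (l - 6)*(l - 4)*(l + 1)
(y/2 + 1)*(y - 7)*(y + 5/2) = y^3/2 - 5*y^2/4 - 53*y/4 - 35/2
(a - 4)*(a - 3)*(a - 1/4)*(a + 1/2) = a^4 - 27*a^3/4 + 81*a^2/8 + 31*a/8 - 3/2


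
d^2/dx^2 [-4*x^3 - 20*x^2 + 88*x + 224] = -24*x - 40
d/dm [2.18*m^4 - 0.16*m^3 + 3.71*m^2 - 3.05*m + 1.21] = 8.72*m^3 - 0.48*m^2 + 7.42*m - 3.05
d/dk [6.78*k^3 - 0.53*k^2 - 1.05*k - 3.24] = 20.34*k^2 - 1.06*k - 1.05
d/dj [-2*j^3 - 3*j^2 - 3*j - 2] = -6*j^2 - 6*j - 3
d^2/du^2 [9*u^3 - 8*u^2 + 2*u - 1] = 54*u - 16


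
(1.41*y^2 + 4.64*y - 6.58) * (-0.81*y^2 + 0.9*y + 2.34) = -1.1421*y^4 - 2.4894*y^3 + 12.8052*y^2 + 4.9356*y - 15.3972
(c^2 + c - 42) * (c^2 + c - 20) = c^4 + 2*c^3 - 61*c^2 - 62*c + 840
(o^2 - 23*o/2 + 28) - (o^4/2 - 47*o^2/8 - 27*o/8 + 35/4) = -o^4/2 + 55*o^2/8 - 65*o/8 + 77/4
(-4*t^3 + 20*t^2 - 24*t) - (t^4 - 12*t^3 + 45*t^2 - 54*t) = -t^4 + 8*t^3 - 25*t^2 + 30*t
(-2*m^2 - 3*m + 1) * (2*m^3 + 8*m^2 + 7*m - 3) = -4*m^5 - 22*m^4 - 36*m^3 - 7*m^2 + 16*m - 3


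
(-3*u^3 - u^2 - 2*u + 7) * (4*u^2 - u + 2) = -12*u^5 - u^4 - 13*u^3 + 28*u^2 - 11*u + 14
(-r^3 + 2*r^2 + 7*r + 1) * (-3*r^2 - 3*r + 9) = 3*r^5 - 3*r^4 - 36*r^3 - 6*r^2 + 60*r + 9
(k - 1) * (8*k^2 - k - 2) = 8*k^3 - 9*k^2 - k + 2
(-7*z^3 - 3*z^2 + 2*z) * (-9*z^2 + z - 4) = 63*z^5 + 20*z^4 + 7*z^3 + 14*z^2 - 8*z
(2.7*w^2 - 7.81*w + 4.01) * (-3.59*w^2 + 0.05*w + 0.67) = -9.693*w^4 + 28.1729*w^3 - 12.9774*w^2 - 5.0322*w + 2.6867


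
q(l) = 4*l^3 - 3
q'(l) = 12*l^2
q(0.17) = -2.98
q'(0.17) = 0.35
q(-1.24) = -10.63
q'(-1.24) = 18.45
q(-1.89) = -30.01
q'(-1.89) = 42.87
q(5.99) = 856.69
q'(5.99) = 430.56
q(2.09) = 33.52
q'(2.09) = 52.42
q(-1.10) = -8.32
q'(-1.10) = 14.52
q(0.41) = -2.72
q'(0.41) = 2.02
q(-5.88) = -816.19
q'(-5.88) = 414.89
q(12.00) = 6909.00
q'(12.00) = 1728.00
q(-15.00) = -13503.00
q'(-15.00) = 2700.00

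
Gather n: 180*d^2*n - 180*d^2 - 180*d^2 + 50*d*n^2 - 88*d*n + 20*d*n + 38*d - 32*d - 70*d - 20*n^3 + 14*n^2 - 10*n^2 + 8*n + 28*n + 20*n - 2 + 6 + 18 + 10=-360*d^2 - 64*d - 20*n^3 + n^2*(50*d + 4) + n*(180*d^2 - 68*d + 56) + 32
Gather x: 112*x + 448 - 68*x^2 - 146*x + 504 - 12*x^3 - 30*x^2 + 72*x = -12*x^3 - 98*x^2 + 38*x + 952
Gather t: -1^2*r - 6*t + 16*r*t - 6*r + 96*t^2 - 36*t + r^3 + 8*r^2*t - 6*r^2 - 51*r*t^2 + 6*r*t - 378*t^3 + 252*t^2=r^3 - 6*r^2 - 7*r - 378*t^3 + t^2*(348 - 51*r) + t*(8*r^2 + 22*r - 42)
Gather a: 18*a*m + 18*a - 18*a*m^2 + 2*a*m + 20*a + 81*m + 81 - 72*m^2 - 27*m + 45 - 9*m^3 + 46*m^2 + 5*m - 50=a*(-18*m^2 + 20*m + 38) - 9*m^3 - 26*m^2 + 59*m + 76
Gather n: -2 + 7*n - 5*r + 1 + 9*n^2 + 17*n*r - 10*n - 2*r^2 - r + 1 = 9*n^2 + n*(17*r - 3) - 2*r^2 - 6*r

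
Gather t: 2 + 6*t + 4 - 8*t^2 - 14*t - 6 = -8*t^2 - 8*t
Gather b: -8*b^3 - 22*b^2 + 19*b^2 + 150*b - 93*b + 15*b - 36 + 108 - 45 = -8*b^3 - 3*b^2 + 72*b + 27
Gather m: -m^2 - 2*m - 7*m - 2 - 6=-m^2 - 9*m - 8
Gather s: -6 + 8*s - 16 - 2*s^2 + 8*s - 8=-2*s^2 + 16*s - 30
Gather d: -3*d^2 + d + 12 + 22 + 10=-3*d^2 + d + 44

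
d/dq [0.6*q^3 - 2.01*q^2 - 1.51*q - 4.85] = 1.8*q^2 - 4.02*q - 1.51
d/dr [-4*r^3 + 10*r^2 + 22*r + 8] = -12*r^2 + 20*r + 22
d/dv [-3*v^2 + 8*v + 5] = 8 - 6*v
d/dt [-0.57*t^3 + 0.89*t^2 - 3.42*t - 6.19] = -1.71*t^2 + 1.78*t - 3.42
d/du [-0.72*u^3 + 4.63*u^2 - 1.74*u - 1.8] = -2.16*u^2 + 9.26*u - 1.74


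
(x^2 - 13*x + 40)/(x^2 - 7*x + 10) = (x - 8)/(x - 2)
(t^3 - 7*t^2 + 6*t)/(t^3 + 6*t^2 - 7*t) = (t - 6)/(t + 7)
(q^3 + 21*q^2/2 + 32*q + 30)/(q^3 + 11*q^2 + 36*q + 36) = (q + 5/2)/(q + 3)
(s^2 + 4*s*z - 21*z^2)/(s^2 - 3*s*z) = (s + 7*z)/s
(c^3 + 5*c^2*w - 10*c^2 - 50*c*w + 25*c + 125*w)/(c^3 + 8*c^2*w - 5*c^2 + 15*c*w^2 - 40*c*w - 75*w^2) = (c - 5)/(c + 3*w)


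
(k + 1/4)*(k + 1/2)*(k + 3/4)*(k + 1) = k^4 + 5*k^3/2 + 35*k^2/16 + 25*k/32 + 3/32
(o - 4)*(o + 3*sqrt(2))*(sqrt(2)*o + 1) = sqrt(2)*o^3 - 4*sqrt(2)*o^2 + 7*o^2 - 28*o + 3*sqrt(2)*o - 12*sqrt(2)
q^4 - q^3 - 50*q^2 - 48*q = q*(q - 8)*(q + 1)*(q + 6)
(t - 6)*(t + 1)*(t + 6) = t^3 + t^2 - 36*t - 36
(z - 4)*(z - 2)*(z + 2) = z^3 - 4*z^2 - 4*z + 16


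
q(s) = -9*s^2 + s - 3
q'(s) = 1 - 18*s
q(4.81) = -206.41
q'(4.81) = -85.58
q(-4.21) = -166.73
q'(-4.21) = 76.78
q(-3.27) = -102.51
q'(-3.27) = 59.86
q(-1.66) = -29.46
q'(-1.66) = 30.88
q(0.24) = -3.28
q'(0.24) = -3.32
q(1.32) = -17.36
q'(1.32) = -22.76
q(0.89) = -9.24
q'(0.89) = -15.02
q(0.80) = -7.96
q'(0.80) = -13.40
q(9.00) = -723.00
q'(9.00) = -161.00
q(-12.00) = -1311.00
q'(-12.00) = 217.00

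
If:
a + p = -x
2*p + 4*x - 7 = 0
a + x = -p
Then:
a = x - 7/2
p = 7/2 - 2*x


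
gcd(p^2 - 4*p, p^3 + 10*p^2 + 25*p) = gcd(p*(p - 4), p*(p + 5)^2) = p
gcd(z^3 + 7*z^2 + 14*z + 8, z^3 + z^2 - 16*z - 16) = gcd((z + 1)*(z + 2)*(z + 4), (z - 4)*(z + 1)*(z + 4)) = z^2 + 5*z + 4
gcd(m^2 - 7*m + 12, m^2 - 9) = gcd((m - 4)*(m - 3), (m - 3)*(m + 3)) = m - 3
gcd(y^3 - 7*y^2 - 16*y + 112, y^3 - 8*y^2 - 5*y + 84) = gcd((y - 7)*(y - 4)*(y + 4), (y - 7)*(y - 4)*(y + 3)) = y^2 - 11*y + 28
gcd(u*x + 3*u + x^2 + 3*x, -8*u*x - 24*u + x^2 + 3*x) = x + 3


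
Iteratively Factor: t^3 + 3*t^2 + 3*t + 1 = (t + 1)*(t^2 + 2*t + 1) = (t + 1)^2*(t + 1)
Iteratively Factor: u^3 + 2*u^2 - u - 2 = (u + 1)*(u^2 + u - 2) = (u + 1)*(u + 2)*(u - 1)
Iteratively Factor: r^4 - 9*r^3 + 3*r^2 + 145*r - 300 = (r - 3)*(r^3 - 6*r^2 - 15*r + 100) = (r - 3)*(r + 4)*(r^2 - 10*r + 25) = (r - 5)*(r - 3)*(r + 4)*(r - 5)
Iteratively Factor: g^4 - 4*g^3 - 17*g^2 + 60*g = (g - 5)*(g^3 + g^2 - 12*g) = (g - 5)*(g + 4)*(g^2 - 3*g) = g*(g - 5)*(g + 4)*(g - 3)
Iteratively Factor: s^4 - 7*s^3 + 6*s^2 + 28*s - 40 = (s - 5)*(s^3 - 2*s^2 - 4*s + 8) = (s - 5)*(s - 2)*(s^2 - 4) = (s - 5)*(s - 2)*(s + 2)*(s - 2)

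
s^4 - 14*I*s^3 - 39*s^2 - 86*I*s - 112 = (s - 8*I)*(s - 7*I)*(s - I)*(s + 2*I)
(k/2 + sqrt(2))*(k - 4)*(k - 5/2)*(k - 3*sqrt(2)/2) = k^4/2 - 13*k^3/4 + sqrt(2)*k^3/4 - 13*sqrt(2)*k^2/8 + 2*k^2 + 5*sqrt(2)*k/2 + 39*k/2 - 30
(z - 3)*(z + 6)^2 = z^3 + 9*z^2 - 108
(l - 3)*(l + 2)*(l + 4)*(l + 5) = l^4 + 8*l^3 + 5*l^2 - 74*l - 120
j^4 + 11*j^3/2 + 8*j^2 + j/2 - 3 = (j - 1/2)*(j + 1)*(j + 2)*(j + 3)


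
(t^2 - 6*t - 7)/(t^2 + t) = (t - 7)/t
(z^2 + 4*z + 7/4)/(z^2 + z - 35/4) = (2*z + 1)/(2*z - 5)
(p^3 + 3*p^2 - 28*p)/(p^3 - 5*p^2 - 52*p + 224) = p/(p - 8)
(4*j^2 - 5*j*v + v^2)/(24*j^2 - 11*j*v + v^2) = (4*j^2 - 5*j*v + v^2)/(24*j^2 - 11*j*v + v^2)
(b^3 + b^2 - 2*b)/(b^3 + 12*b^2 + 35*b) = (b^2 + b - 2)/(b^2 + 12*b + 35)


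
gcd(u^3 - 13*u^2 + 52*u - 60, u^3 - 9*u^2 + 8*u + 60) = u^2 - 11*u + 30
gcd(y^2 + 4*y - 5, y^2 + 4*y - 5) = y^2 + 4*y - 5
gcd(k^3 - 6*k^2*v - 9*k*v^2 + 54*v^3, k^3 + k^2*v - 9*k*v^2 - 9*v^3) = -k^2 + 9*v^2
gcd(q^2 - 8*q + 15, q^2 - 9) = q - 3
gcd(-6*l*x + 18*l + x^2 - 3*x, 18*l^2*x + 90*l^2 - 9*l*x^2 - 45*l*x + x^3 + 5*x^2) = -6*l + x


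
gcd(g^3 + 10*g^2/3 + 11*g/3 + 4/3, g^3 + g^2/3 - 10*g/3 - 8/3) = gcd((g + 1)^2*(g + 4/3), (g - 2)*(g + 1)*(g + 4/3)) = g^2 + 7*g/3 + 4/3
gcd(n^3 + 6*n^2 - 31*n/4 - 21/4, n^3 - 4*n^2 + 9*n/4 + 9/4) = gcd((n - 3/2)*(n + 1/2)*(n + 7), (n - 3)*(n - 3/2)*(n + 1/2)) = n^2 - n - 3/4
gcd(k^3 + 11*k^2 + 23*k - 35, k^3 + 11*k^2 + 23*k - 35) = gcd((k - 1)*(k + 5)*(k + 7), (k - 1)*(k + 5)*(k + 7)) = k^3 + 11*k^2 + 23*k - 35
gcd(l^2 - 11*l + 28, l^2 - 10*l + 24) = l - 4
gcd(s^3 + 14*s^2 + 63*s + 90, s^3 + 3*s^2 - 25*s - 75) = s^2 + 8*s + 15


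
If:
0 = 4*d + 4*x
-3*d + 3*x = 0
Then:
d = 0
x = 0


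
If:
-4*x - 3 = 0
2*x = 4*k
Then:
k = -3/8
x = -3/4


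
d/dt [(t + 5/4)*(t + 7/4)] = 2*t + 3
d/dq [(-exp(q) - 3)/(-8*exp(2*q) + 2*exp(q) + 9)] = (-2*(exp(q) + 3)*(8*exp(q) - 1) + 8*exp(2*q) - 2*exp(q) - 9)*exp(q)/(-8*exp(2*q) + 2*exp(q) + 9)^2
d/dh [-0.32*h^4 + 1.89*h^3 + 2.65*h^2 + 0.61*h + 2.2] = -1.28*h^3 + 5.67*h^2 + 5.3*h + 0.61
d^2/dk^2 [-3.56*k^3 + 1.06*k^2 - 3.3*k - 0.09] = 2.12 - 21.36*k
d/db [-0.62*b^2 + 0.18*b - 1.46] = 0.18 - 1.24*b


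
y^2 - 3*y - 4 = (y - 4)*(y + 1)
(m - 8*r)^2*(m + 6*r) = m^3 - 10*m^2*r - 32*m*r^2 + 384*r^3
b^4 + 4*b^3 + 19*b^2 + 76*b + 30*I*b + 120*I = (b + 4)*(b - 5*I)*(b + 2*I)*(b + 3*I)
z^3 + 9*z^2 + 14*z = z*(z + 2)*(z + 7)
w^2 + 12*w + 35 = (w + 5)*(w + 7)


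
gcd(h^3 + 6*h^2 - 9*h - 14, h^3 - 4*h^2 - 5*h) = h + 1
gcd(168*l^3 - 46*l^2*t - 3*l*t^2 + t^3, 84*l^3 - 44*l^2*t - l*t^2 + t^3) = -42*l^2 + l*t + t^2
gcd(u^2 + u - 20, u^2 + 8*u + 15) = u + 5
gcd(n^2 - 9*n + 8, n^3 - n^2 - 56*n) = n - 8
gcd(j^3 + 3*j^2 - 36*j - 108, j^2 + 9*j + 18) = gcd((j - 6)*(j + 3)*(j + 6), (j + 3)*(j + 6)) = j^2 + 9*j + 18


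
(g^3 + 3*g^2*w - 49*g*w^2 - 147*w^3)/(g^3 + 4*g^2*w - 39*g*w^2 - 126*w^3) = (-g + 7*w)/(-g + 6*w)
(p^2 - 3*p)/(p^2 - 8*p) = (p - 3)/(p - 8)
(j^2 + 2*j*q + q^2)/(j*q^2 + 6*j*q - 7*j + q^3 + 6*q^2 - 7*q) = (j + q)/(q^2 + 6*q - 7)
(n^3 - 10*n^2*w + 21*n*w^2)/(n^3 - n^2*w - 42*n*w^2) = (n - 3*w)/(n + 6*w)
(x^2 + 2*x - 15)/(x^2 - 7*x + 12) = (x + 5)/(x - 4)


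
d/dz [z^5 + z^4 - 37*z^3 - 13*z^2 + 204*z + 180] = 5*z^4 + 4*z^3 - 111*z^2 - 26*z + 204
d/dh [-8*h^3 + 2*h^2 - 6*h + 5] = -24*h^2 + 4*h - 6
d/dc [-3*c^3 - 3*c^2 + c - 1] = -9*c^2 - 6*c + 1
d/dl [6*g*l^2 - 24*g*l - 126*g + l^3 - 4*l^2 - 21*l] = 12*g*l - 24*g + 3*l^2 - 8*l - 21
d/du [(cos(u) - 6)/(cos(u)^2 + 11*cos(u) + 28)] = (cos(u)^2 - 12*cos(u) - 94)*sin(u)/(cos(u)^2 + 11*cos(u) + 28)^2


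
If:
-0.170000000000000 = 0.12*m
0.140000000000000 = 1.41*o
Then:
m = -1.42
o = 0.10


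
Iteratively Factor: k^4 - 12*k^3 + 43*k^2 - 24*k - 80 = (k - 4)*(k^3 - 8*k^2 + 11*k + 20) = (k - 4)*(k + 1)*(k^2 - 9*k + 20) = (k - 5)*(k - 4)*(k + 1)*(k - 4)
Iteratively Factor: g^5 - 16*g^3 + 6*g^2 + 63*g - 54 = (g + 3)*(g^4 - 3*g^3 - 7*g^2 + 27*g - 18) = (g - 2)*(g + 3)*(g^3 - g^2 - 9*g + 9) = (g - 3)*(g - 2)*(g + 3)*(g^2 + 2*g - 3) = (g - 3)*(g - 2)*(g + 3)^2*(g - 1)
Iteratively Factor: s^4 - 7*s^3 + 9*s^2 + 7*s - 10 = (s - 2)*(s^3 - 5*s^2 - s + 5) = (s - 2)*(s + 1)*(s^2 - 6*s + 5) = (s - 2)*(s - 1)*(s + 1)*(s - 5)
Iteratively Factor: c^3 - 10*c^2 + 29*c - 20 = (c - 5)*(c^2 - 5*c + 4) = (c - 5)*(c - 1)*(c - 4)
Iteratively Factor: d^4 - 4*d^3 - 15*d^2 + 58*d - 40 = (d - 1)*(d^3 - 3*d^2 - 18*d + 40) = (d - 1)*(d + 4)*(d^2 - 7*d + 10) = (d - 5)*(d - 1)*(d + 4)*(d - 2)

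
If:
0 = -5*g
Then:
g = 0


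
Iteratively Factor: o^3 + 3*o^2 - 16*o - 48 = (o - 4)*(o^2 + 7*o + 12) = (o - 4)*(o + 3)*(o + 4)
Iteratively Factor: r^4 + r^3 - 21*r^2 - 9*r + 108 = (r - 3)*(r^3 + 4*r^2 - 9*r - 36) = (r - 3)*(r + 4)*(r^2 - 9) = (r - 3)*(r + 3)*(r + 4)*(r - 3)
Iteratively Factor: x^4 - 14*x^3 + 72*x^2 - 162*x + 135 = (x - 3)*(x^3 - 11*x^2 + 39*x - 45) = (x - 3)^2*(x^2 - 8*x + 15) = (x - 3)^3*(x - 5)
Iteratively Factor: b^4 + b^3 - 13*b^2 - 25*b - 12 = (b - 4)*(b^3 + 5*b^2 + 7*b + 3) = (b - 4)*(b + 3)*(b^2 + 2*b + 1) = (b - 4)*(b + 1)*(b + 3)*(b + 1)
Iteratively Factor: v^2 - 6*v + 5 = (v - 1)*(v - 5)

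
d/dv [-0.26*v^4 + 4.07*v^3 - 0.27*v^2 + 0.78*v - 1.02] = -1.04*v^3 + 12.21*v^2 - 0.54*v + 0.78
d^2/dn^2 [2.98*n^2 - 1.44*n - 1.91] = 5.96000000000000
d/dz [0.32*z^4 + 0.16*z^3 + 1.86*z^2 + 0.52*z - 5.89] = 1.28*z^3 + 0.48*z^2 + 3.72*z + 0.52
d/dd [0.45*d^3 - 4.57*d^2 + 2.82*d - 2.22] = 1.35*d^2 - 9.14*d + 2.82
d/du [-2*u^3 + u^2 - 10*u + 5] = -6*u^2 + 2*u - 10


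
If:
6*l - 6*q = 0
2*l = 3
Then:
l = 3/2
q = 3/2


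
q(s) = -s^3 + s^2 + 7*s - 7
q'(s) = -3*s^2 + 2*s + 7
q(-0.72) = -11.15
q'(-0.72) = 4.00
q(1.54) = 2.50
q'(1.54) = 2.97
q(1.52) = 2.44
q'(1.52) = 3.11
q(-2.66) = 0.28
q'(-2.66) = -19.55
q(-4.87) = 98.13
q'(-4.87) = -73.89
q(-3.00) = 8.00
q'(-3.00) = -26.00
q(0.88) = -0.75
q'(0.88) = 6.44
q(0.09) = -6.36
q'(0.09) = 7.16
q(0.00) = -7.00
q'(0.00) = 7.00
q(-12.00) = 1781.00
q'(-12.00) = -449.00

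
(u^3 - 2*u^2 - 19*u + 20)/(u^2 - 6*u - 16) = (-u^3 + 2*u^2 + 19*u - 20)/(-u^2 + 6*u + 16)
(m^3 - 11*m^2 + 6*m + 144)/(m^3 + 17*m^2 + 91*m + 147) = (m^2 - 14*m + 48)/(m^2 + 14*m + 49)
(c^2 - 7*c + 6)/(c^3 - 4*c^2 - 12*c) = (c - 1)/(c*(c + 2))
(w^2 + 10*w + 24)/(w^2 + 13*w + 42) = (w + 4)/(w + 7)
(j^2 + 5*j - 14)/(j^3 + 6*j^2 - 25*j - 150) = (j^2 + 5*j - 14)/(j^3 + 6*j^2 - 25*j - 150)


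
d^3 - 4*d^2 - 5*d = d*(d - 5)*(d + 1)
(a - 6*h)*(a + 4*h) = a^2 - 2*a*h - 24*h^2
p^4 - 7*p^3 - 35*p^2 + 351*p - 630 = (p - 6)*(p - 5)*(p - 3)*(p + 7)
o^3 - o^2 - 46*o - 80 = (o - 8)*(o + 2)*(o + 5)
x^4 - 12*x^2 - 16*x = x*(x - 4)*(x + 2)^2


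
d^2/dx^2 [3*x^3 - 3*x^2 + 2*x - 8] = 18*x - 6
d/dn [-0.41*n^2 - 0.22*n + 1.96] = -0.82*n - 0.22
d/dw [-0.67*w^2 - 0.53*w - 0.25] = -1.34*w - 0.53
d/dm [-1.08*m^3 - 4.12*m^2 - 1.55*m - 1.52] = -3.24*m^2 - 8.24*m - 1.55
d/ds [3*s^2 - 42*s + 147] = 6*s - 42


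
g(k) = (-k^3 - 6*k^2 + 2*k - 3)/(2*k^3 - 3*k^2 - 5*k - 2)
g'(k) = (-6*k^2 + 6*k + 5)*(-k^3 - 6*k^2 + 2*k - 3)/(2*k^3 - 3*k^2 - 5*k - 2)^2 + (-3*k^2 - 12*k + 2)/(2*k^3 - 3*k^2 - 5*k - 2)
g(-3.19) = 0.47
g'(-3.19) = 0.31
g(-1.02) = 4.77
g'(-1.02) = 11.19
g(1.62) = 2.09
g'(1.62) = 2.90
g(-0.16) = 2.70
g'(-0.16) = -11.16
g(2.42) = 14.28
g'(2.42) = 80.51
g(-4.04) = 0.26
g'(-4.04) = 0.18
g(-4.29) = 0.22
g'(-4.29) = 0.16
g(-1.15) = 3.59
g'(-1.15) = 7.22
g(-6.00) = 0.03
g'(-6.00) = 0.08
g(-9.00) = -0.13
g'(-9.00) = 0.04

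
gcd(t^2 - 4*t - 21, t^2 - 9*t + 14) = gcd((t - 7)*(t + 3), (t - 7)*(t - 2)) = t - 7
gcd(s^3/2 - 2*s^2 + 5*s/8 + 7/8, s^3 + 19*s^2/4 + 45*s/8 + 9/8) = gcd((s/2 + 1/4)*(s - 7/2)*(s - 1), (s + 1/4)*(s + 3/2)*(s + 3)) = 1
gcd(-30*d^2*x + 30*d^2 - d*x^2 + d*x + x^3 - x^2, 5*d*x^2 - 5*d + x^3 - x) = 5*d*x - 5*d + x^2 - x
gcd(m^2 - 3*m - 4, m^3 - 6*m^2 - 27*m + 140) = m - 4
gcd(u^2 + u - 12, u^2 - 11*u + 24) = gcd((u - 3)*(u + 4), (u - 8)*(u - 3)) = u - 3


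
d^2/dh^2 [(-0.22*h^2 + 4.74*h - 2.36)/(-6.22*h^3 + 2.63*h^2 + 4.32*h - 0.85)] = (17.022896*h^6 - 1100.298096*h^5 + 1596.363*h^4 - 959.287404*h^3 + 21.1338599999999*h^2 + 22.438716*h + 64.145428)/(240.641848*h^9 - 305.251476*h^8 - 372.33231*h^7 + 504.478885*h^6 + 175.1685*h^5 - 266.647281*h^4 - 9.19555800000002*h^3 + 41.888595*h^2 - 9.3636*h + 0.614125)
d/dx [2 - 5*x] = -5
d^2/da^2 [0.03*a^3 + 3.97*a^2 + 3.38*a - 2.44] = 0.18*a + 7.94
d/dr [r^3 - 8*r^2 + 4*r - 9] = 3*r^2 - 16*r + 4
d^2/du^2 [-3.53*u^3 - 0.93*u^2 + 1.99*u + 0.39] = -21.18*u - 1.86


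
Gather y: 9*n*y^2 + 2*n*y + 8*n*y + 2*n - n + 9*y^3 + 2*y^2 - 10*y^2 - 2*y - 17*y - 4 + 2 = n + 9*y^3 + y^2*(9*n - 8) + y*(10*n - 19) - 2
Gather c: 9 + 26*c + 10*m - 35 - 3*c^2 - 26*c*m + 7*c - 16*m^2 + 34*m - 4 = -3*c^2 + c*(33 - 26*m) - 16*m^2 + 44*m - 30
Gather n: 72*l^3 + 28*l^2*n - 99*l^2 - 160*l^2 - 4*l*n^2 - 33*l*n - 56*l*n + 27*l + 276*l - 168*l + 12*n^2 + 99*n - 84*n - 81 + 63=72*l^3 - 259*l^2 + 135*l + n^2*(12 - 4*l) + n*(28*l^2 - 89*l + 15) - 18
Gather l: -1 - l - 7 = -l - 8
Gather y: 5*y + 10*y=15*y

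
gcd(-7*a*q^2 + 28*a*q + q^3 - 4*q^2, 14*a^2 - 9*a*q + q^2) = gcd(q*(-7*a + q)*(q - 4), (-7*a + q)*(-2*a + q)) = -7*a + q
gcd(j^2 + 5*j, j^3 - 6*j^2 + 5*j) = j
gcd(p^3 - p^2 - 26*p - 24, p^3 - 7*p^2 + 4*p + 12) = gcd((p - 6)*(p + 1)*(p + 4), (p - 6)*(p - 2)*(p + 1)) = p^2 - 5*p - 6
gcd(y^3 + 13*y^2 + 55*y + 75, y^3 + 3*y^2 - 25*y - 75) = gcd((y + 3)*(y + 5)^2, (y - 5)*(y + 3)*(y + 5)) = y^2 + 8*y + 15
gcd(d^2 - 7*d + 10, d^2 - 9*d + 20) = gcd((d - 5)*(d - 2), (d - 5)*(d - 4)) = d - 5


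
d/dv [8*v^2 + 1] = 16*v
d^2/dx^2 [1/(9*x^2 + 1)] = 18*(27*x^2 - 1)/(9*x^2 + 1)^3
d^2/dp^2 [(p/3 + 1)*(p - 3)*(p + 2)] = 2*p + 4/3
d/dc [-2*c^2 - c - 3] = -4*c - 1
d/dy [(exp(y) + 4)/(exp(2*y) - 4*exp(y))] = (-exp(2*y) - 8*exp(y) + 16)*exp(-y)/(exp(2*y) - 8*exp(y) + 16)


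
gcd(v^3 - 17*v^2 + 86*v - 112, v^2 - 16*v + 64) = v - 8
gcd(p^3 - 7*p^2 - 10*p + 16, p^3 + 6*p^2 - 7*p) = p - 1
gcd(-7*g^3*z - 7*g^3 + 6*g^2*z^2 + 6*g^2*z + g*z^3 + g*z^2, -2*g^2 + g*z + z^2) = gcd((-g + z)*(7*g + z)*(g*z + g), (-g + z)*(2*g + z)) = -g + z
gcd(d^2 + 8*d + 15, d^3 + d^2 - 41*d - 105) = d^2 + 8*d + 15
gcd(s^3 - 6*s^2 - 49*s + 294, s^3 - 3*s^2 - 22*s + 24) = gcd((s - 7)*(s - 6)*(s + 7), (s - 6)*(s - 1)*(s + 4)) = s - 6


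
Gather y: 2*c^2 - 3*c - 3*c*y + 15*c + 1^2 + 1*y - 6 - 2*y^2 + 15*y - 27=2*c^2 + 12*c - 2*y^2 + y*(16 - 3*c) - 32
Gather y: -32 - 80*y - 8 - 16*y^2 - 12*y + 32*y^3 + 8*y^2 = 32*y^3 - 8*y^2 - 92*y - 40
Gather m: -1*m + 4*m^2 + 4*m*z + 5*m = 4*m^2 + m*(4*z + 4)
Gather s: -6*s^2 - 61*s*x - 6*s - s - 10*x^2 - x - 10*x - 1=-6*s^2 + s*(-61*x - 7) - 10*x^2 - 11*x - 1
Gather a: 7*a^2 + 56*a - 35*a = 7*a^2 + 21*a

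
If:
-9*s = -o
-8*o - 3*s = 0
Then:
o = 0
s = 0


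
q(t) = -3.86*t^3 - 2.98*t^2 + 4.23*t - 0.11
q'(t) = -11.58*t^2 - 5.96*t + 4.23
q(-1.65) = 2.14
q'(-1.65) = -17.46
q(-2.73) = 44.67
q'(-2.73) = -65.80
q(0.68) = 0.17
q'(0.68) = -5.18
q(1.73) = -21.70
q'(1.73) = -40.74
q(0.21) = 0.61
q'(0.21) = 2.47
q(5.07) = -558.31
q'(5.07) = -323.65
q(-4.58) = 288.84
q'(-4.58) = -211.38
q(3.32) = -160.17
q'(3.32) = -143.20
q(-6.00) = 700.99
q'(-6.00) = -376.89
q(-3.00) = 64.60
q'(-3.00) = -82.11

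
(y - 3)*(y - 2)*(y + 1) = y^3 - 4*y^2 + y + 6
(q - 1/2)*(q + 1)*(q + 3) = q^3 + 7*q^2/2 + q - 3/2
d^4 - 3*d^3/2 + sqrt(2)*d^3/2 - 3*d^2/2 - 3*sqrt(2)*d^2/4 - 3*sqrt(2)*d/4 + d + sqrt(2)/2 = (d - 2)*(d - 1/2)*(d + 1)*(d + sqrt(2)/2)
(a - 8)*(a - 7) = a^2 - 15*a + 56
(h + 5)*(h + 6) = h^2 + 11*h + 30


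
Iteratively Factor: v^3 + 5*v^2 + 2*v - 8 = (v + 2)*(v^2 + 3*v - 4) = (v + 2)*(v + 4)*(v - 1)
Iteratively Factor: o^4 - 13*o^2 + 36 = (o + 3)*(o^3 - 3*o^2 - 4*o + 12) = (o - 3)*(o + 3)*(o^2 - 4) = (o - 3)*(o - 2)*(o + 3)*(o + 2)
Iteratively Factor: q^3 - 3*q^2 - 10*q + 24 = (q - 4)*(q^2 + q - 6) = (q - 4)*(q + 3)*(q - 2)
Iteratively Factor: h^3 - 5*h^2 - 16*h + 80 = (h - 4)*(h^2 - h - 20) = (h - 4)*(h + 4)*(h - 5)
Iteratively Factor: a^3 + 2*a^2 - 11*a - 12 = (a - 3)*(a^2 + 5*a + 4) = (a - 3)*(a + 1)*(a + 4)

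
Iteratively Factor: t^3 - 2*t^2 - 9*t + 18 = (t - 2)*(t^2 - 9) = (t - 3)*(t - 2)*(t + 3)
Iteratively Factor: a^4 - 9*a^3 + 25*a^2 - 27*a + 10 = (a - 1)*(a^3 - 8*a^2 + 17*a - 10) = (a - 2)*(a - 1)*(a^2 - 6*a + 5) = (a - 5)*(a - 2)*(a - 1)*(a - 1)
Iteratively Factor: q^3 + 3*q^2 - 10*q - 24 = (q + 2)*(q^2 + q - 12) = (q - 3)*(q + 2)*(q + 4)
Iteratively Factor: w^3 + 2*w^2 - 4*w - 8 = (w + 2)*(w^2 - 4) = (w - 2)*(w + 2)*(w + 2)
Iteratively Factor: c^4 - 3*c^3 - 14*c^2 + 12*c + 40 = (c + 2)*(c^3 - 5*c^2 - 4*c + 20) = (c + 2)^2*(c^2 - 7*c + 10) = (c - 2)*(c + 2)^2*(c - 5)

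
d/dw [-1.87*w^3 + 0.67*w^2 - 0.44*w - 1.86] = -5.61*w^2 + 1.34*w - 0.44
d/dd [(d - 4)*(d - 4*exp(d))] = d - (d - 4)*(4*exp(d) - 1) - 4*exp(d)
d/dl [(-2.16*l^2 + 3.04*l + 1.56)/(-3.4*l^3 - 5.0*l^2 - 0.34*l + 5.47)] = (-7.344*l^4 + 20.672*l^3 + 31.8464*l^2 - 8.0304*l + 17.1592)/(11.56*l^6 + 34.0*l^5 + 27.312*l^4 - 33.796*l^3 - 54.5844*l^2 - 3.7196*l + 29.9209)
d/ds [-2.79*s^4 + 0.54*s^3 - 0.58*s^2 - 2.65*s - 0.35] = -11.16*s^3 + 1.62*s^2 - 1.16*s - 2.65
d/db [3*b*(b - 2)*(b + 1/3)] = 9*b^2 - 10*b - 2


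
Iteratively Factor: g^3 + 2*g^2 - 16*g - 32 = (g - 4)*(g^2 + 6*g + 8) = (g - 4)*(g + 2)*(g + 4)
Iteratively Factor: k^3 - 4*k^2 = (k)*(k^2 - 4*k) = k^2*(k - 4)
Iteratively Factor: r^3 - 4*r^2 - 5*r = (r + 1)*(r^2 - 5*r) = (r - 5)*(r + 1)*(r)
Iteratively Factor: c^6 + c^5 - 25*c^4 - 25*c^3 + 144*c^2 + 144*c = (c)*(c^5 + c^4 - 25*c^3 - 25*c^2 + 144*c + 144) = c*(c - 3)*(c^4 + 4*c^3 - 13*c^2 - 64*c - 48) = c*(c - 3)*(c + 3)*(c^3 + c^2 - 16*c - 16) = c*(c - 3)*(c + 3)*(c + 4)*(c^2 - 3*c - 4) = c*(c - 4)*(c - 3)*(c + 3)*(c + 4)*(c + 1)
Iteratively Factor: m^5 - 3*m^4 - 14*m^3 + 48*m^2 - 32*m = (m + 4)*(m^4 - 7*m^3 + 14*m^2 - 8*m) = (m - 1)*(m + 4)*(m^3 - 6*m^2 + 8*m) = (m - 2)*(m - 1)*(m + 4)*(m^2 - 4*m) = (m - 4)*(m - 2)*(m - 1)*(m + 4)*(m)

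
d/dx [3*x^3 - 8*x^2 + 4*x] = 9*x^2 - 16*x + 4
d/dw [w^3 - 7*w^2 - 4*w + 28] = 3*w^2 - 14*w - 4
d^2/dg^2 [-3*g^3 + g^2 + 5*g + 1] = 2 - 18*g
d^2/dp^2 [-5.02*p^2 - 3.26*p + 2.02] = -10.0400000000000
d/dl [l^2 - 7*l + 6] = 2*l - 7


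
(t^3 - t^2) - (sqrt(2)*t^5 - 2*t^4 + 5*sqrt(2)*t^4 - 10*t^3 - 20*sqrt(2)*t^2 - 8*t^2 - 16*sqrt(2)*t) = -sqrt(2)*t^5 - 5*sqrt(2)*t^4 + 2*t^4 + 11*t^3 + 7*t^2 + 20*sqrt(2)*t^2 + 16*sqrt(2)*t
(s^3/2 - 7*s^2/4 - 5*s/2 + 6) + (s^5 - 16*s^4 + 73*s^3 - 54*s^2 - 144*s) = s^5 - 16*s^4 + 147*s^3/2 - 223*s^2/4 - 293*s/2 + 6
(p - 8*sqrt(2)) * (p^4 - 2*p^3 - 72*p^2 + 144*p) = p^5 - 8*sqrt(2)*p^4 - 2*p^4 - 72*p^3 + 16*sqrt(2)*p^3 + 144*p^2 + 576*sqrt(2)*p^2 - 1152*sqrt(2)*p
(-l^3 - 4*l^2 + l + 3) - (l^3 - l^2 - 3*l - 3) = -2*l^3 - 3*l^2 + 4*l + 6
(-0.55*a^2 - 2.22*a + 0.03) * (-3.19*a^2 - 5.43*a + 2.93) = 1.7545*a^4 + 10.0683*a^3 + 10.3474*a^2 - 6.6675*a + 0.0879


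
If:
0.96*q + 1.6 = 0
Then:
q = -1.67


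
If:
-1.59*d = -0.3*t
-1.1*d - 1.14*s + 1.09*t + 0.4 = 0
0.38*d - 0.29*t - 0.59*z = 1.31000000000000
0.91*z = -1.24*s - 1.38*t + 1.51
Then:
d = 0.29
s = 1.55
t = 1.55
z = -2.79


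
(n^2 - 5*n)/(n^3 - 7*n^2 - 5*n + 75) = n/(n^2 - 2*n - 15)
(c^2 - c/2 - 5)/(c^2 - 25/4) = 2*(c + 2)/(2*c + 5)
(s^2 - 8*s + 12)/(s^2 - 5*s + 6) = (s - 6)/(s - 3)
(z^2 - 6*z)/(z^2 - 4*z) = (z - 6)/(z - 4)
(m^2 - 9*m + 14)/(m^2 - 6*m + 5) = (m^2 - 9*m + 14)/(m^2 - 6*m + 5)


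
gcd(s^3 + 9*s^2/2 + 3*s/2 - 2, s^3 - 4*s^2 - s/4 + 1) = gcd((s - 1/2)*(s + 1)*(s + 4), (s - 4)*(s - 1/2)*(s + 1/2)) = s - 1/2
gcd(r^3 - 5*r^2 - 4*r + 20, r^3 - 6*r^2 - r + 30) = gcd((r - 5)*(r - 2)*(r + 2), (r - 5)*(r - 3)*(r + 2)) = r^2 - 3*r - 10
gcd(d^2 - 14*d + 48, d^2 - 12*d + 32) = d - 8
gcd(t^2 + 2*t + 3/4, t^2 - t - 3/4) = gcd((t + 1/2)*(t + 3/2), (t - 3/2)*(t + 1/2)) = t + 1/2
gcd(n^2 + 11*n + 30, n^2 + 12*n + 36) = n + 6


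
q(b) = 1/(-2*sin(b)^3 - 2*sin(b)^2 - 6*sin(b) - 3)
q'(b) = (6*sin(b)^2*cos(b) + 4*sin(b)*cos(b) + 6*cos(b))/(-2*sin(b)^3 - 2*sin(b)^2 - 6*sin(b) - 3)^2 = 2*(3*sin(b)^2 + 2*sin(b) + 3)*cos(b)/(2*sin(b)^3 + 2*sin(b)^2 + 6*sin(b) + 3)^2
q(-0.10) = -0.41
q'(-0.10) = 0.96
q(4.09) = 0.61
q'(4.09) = -1.48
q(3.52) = -1.05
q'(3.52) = -5.44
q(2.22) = -0.10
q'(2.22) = -0.08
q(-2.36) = 1.07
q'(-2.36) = -5.02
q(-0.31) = -0.77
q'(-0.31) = 3.01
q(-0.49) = -2.43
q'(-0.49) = 28.48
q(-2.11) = 0.52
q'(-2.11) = -0.95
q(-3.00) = -0.46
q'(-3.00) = -1.15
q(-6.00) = -0.21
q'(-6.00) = 0.31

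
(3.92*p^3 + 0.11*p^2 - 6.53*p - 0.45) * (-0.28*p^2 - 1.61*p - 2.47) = -1.0976*p^5 - 6.342*p^4 - 8.0311*p^3 + 10.3676*p^2 + 16.8536*p + 1.1115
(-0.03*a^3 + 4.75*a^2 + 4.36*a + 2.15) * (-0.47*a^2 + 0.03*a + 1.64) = 0.0141*a^5 - 2.2334*a^4 - 1.9559*a^3 + 6.9103*a^2 + 7.2149*a + 3.526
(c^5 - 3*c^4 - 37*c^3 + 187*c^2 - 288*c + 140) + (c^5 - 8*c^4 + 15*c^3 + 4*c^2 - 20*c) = 2*c^5 - 11*c^4 - 22*c^3 + 191*c^2 - 308*c + 140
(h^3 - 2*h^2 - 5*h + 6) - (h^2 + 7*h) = h^3 - 3*h^2 - 12*h + 6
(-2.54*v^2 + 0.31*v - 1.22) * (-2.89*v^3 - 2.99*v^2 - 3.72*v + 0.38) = 7.3406*v^5 + 6.6987*v^4 + 12.0477*v^3 + 1.5294*v^2 + 4.6562*v - 0.4636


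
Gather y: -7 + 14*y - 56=14*y - 63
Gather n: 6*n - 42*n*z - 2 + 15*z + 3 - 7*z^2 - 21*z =n*(6 - 42*z) - 7*z^2 - 6*z + 1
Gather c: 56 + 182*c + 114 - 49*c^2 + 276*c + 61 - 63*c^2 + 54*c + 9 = -112*c^2 + 512*c + 240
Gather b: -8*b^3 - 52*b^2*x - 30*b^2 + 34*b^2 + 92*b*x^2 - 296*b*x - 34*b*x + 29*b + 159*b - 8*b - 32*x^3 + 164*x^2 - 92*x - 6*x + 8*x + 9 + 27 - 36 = -8*b^3 + b^2*(4 - 52*x) + b*(92*x^2 - 330*x + 180) - 32*x^3 + 164*x^2 - 90*x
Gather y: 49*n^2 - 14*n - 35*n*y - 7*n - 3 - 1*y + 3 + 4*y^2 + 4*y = 49*n^2 - 21*n + 4*y^2 + y*(3 - 35*n)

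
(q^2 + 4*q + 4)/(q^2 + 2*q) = (q + 2)/q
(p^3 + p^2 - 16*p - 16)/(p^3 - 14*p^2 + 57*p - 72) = (p^3 + p^2 - 16*p - 16)/(p^3 - 14*p^2 + 57*p - 72)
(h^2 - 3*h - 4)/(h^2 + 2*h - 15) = (h^2 - 3*h - 4)/(h^2 + 2*h - 15)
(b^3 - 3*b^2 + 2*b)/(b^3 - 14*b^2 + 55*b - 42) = b*(b - 2)/(b^2 - 13*b + 42)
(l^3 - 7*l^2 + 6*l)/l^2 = l - 7 + 6/l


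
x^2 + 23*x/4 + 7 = (x + 7/4)*(x + 4)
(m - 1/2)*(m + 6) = m^2 + 11*m/2 - 3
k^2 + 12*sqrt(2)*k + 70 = (k + 5*sqrt(2))*(k + 7*sqrt(2))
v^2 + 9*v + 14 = (v + 2)*(v + 7)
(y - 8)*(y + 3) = y^2 - 5*y - 24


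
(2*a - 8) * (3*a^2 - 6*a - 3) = 6*a^3 - 36*a^2 + 42*a + 24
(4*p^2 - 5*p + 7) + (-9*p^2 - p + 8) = -5*p^2 - 6*p + 15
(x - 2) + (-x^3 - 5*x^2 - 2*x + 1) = -x^3 - 5*x^2 - x - 1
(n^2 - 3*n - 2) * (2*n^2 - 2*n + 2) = 2*n^4 - 8*n^3 + 4*n^2 - 2*n - 4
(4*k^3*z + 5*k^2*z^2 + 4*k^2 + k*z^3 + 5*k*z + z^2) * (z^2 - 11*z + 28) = 4*k^3*z^3 - 44*k^3*z^2 + 112*k^3*z + 5*k^2*z^4 - 55*k^2*z^3 + 144*k^2*z^2 - 44*k^2*z + 112*k^2 + k*z^5 - 11*k*z^4 + 33*k*z^3 - 55*k*z^2 + 140*k*z + z^4 - 11*z^3 + 28*z^2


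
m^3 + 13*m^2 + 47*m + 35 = (m + 1)*(m + 5)*(m + 7)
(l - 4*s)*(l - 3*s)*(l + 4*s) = l^3 - 3*l^2*s - 16*l*s^2 + 48*s^3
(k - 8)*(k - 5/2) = k^2 - 21*k/2 + 20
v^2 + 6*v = v*(v + 6)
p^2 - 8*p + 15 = (p - 5)*(p - 3)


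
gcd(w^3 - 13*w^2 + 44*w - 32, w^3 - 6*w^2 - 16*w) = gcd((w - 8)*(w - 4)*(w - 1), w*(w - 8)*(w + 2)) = w - 8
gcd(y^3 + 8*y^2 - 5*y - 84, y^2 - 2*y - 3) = y - 3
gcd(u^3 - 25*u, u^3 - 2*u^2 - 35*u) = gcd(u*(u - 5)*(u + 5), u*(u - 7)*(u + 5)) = u^2 + 5*u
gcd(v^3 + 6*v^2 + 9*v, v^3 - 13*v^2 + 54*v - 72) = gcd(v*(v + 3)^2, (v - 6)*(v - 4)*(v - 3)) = 1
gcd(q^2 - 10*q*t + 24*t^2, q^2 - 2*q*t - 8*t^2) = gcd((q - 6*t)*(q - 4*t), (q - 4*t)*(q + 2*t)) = q - 4*t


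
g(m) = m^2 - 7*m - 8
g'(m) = 2*m - 7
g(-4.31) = 40.75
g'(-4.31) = -15.62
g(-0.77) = -2.02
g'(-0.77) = -8.54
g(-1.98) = 9.78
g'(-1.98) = -10.96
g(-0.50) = -4.25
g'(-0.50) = -8.00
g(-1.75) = 7.31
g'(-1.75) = -10.50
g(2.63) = -19.49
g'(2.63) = -1.74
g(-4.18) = 38.73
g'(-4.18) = -15.36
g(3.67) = -20.22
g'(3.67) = 0.34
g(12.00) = 52.00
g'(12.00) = 17.00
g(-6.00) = 70.00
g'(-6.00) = -19.00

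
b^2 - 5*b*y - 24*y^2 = (b - 8*y)*(b + 3*y)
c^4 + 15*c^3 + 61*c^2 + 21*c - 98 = (c - 1)*(c + 2)*(c + 7)^2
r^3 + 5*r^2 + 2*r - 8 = (r - 1)*(r + 2)*(r + 4)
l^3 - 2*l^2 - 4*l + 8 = (l - 2)^2*(l + 2)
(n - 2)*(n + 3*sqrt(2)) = n^2 - 2*n + 3*sqrt(2)*n - 6*sqrt(2)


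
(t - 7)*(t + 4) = t^2 - 3*t - 28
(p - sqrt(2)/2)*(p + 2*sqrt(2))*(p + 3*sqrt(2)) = p^3 + 9*sqrt(2)*p^2/2 + 7*p - 6*sqrt(2)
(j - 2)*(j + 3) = j^2 + j - 6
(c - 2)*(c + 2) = c^2 - 4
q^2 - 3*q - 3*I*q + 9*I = (q - 3)*(q - 3*I)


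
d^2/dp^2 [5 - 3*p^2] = -6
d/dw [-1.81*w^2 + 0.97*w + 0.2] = 0.97 - 3.62*w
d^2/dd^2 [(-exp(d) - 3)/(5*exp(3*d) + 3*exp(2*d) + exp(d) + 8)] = (-100*exp(6*d) - 720*exp(5*d) - 484*exp(4*d) + 385*exp(3*d) + 1197*exp(2*d) + 293*exp(d) - 40)*exp(d)/(125*exp(9*d) + 225*exp(8*d) + 210*exp(7*d) + 717*exp(6*d) + 762*exp(5*d) + 465*exp(4*d) + 1105*exp(3*d) + 600*exp(2*d) + 192*exp(d) + 512)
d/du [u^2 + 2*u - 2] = 2*u + 2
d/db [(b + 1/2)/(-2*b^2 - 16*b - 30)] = (b^2 + b - 11)/(2*(b^4 + 16*b^3 + 94*b^2 + 240*b + 225))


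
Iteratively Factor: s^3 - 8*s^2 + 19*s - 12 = (s - 4)*(s^2 - 4*s + 3) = (s - 4)*(s - 1)*(s - 3)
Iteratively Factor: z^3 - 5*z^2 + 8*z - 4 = (z - 2)*(z^2 - 3*z + 2) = (z - 2)*(z - 1)*(z - 2)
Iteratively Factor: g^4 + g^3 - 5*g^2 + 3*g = (g - 1)*(g^3 + 2*g^2 - 3*g) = g*(g - 1)*(g^2 + 2*g - 3) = g*(g - 1)*(g + 3)*(g - 1)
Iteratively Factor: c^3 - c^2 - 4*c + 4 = (c + 2)*(c^2 - 3*c + 2) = (c - 1)*(c + 2)*(c - 2)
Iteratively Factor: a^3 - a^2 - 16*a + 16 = (a - 4)*(a^2 + 3*a - 4) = (a - 4)*(a - 1)*(a + 4)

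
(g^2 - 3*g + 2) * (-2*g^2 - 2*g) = -2*g^4 + 4*g^3 + 2*g^2 - 4*g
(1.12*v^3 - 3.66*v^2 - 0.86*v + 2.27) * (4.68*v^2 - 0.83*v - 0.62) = 5.2416*v^5 - 18.0584*v^4 - 1.6814*v^3 + 13.6066*v^2 - 1.3509*v - 1.4074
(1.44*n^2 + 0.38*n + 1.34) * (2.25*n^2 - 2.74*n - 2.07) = 3.24*n^4 - 3.0906*n^3 - 1.007*n^2 - 4.4582*n - 2.7738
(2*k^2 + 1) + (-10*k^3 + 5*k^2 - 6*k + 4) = -10*k^3 + 7*k^2 - 6*k + 5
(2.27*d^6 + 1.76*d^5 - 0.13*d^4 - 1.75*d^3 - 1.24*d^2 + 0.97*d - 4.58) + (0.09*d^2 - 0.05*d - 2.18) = 2.27*d^6 + 1.76*d^5 - 0.13*d^4 - 1.75*d^3 - 1.15*d^2 + 0.92*d - 6.76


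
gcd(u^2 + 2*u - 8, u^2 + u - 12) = u + 4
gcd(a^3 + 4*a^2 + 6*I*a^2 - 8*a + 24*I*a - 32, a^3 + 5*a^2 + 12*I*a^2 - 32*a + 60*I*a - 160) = a + 4*I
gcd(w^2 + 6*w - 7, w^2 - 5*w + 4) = w - 1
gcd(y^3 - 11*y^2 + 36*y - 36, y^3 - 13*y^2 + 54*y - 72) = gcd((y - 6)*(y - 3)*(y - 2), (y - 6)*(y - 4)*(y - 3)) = y^2 - 9*y + 18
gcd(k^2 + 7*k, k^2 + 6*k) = k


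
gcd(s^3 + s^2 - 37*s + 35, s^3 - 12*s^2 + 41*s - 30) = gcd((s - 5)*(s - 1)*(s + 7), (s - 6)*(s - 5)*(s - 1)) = s^2 - 6*s + 5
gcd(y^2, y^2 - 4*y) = y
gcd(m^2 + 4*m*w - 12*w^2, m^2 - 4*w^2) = -m + 2*w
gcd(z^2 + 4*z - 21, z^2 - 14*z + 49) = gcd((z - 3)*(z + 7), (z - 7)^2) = 1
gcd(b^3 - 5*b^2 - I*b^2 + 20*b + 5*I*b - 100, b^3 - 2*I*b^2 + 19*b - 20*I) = b^2 - I*b + 20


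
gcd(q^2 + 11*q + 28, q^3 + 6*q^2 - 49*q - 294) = q + 7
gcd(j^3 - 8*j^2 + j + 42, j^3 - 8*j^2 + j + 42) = j^3 - 8*j^2 + j + 42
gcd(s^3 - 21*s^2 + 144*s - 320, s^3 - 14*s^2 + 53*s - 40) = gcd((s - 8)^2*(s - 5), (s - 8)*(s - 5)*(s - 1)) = s^2 - 13*s + 40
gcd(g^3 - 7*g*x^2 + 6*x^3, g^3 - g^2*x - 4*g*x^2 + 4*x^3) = g^2 - 3*g*x + 2*x^2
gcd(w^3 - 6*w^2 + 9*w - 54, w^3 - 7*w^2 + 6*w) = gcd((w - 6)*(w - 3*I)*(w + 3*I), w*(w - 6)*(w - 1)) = w - 6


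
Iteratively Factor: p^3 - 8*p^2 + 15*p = (p)*(p^2 - 8*p + 15) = p*(p - 3)*(p - 5)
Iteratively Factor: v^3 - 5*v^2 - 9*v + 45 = (v + 3)*(v^2 - 8*v + 15) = (v - 5)*(v + 3)*(v - 3)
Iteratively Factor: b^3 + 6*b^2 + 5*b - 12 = (b - 1)*(b^2 + 7*b + 12) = (b - 1)*(b + 3)*(b + 4)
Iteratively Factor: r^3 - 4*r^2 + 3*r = (r)*(r^2 - 4*r + 3) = r*(r - 3)*(r - 1)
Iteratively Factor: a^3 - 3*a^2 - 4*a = (a)*(a^2 - 3*a - 4) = a*(a + 1)*(a - 4)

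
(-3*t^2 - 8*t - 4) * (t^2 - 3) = -3*t^4 - 8*t^3 + 5*t^2 + 24*t + 12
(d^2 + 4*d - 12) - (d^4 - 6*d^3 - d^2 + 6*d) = -d^4 + 6*d^3 + 2*d^2 - 2*d - 12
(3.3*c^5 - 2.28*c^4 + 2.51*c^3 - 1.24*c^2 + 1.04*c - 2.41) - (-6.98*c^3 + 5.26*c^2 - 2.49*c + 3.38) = 3.3*c^5 - 2.28*c^4 + 9.49*c^3 - 6.5*c^2 + 3.53*c - 5.79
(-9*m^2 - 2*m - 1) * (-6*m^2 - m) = 54*m^4 + 21*m^3 + 8*m^2 + m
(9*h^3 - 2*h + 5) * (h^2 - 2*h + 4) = 9*h^5 - 18*h^4 + 34*h^3 + 9*h^2 - 18*h + 20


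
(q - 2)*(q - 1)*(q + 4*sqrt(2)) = q^3 - 3*q^2 + 4*sqrt(2)*q^2 - 12*sqrt(2)*q + 2*q + 8*sqrt(2)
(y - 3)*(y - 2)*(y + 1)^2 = y^4 - 3*y^3 - 3*y^2 + 7*y + 6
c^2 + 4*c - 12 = (c - 2)*(c + 6)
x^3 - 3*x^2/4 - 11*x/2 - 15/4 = (x - 3)*(x + 1)*(x + 5/4)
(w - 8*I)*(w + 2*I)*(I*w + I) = I*w^3 + 6*w^2 + I*w^2 + 6*w + 16*I*w + 16*I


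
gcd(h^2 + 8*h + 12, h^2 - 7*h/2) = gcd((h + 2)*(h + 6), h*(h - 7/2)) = 1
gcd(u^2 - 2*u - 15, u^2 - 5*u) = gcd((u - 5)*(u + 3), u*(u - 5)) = u - 5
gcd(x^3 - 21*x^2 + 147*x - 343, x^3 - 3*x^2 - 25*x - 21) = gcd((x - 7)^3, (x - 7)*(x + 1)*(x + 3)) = x - 7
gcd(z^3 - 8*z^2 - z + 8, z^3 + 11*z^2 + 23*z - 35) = z - 1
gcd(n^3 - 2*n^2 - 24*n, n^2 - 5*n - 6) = n - 6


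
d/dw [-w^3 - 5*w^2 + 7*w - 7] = -3*w^2 - 10*w + 7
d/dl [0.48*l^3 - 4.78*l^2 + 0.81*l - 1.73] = 1.44*l^2 - 9.56*l + 0.81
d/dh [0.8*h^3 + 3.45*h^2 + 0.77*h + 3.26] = 2.4*h^2 + 6.9*h + 0.77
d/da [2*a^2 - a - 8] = 4*a - 1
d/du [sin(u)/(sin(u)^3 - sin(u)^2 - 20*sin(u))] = (1 - 2*sin(u))*cos(u)/(sin(u) + cos(u)^2 + 19)^2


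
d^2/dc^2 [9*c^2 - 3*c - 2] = 18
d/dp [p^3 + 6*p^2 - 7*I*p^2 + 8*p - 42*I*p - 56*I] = 3*p^2 + p*(12 - 14*I) + 8 - 42*I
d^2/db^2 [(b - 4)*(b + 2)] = 2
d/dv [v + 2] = 1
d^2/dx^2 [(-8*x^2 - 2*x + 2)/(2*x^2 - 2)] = 2*(-x^3 - 9*x^2 - 3*x - 3)/(x^6 - 3*x^4 + 3*x^2 - 1)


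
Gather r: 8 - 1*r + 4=12 - r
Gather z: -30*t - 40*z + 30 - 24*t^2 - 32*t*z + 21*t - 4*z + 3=-24*t^2 - 9*t + z*(-32*t - 44) + 33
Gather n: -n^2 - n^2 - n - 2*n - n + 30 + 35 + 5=-2*n^2 - 4*n + 70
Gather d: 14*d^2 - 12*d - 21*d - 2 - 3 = 14*d^2 - 33*d - 5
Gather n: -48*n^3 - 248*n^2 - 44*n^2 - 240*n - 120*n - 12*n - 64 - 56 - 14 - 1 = -48*n^3 - 292*n^2 - 372*n - 135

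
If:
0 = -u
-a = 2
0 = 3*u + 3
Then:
No Solution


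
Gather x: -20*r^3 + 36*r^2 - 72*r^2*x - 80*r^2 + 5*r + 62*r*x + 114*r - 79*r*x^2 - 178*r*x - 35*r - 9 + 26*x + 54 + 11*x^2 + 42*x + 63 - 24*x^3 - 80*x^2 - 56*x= -20*r^3 - 44*r^2 + 84*r - 24*x^3 + x^2*(-79*r - 69) + x*(-72*r^2 - 116*r + 12) + 108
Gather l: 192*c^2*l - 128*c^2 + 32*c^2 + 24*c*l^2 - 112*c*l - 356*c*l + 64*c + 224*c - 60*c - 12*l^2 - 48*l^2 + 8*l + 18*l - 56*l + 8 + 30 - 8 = -96*c^2 + 228*c + l^2*(24*c - 60) + l*(192*c^2 - 468*c - 30) + 30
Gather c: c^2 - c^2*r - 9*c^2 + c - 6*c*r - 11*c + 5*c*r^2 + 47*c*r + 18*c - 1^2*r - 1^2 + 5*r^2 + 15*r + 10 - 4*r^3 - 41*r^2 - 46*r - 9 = c^2*(-r - 8) + c*(5*r^2 + 41*r + 8) - 4*r^3 - 36*r^2 - 32*r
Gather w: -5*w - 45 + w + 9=-4*w - 36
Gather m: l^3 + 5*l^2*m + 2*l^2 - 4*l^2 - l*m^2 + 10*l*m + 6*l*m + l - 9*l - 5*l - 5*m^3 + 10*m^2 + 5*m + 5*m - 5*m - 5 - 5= l^3 - 2*l^2 - 13*l - 5*m^3 + m^2*(10 - l) + m*(5*l^2 + 16*l + 5) - 10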